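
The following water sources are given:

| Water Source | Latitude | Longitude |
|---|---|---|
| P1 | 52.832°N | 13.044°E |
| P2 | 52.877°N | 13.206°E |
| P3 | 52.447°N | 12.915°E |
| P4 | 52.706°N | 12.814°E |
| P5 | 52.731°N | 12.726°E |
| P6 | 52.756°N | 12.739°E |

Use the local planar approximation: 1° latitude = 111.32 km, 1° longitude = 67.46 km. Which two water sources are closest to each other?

P5 and P6

Pairwise distances:
P1–P2: √((0.045·111.32)² + (0.162·67.46)²) = √(25.09409 + 119.43255) = 12.022 km
P1–P3: √((-0.385·111.32)² + (-0.129·67.46)²) = √(1836.82531 + 75.73072) = 43.733 km
P1–P4: √((-0.126·111.32)² + (-0.230·67.46)²) = √(196.73765 + 240.74005) = 20.916 km
P1–P5: √((-0.101·111.32)² + (-0.318·67.46)²) = √(126.41224 + 460.20032) = 24.220 km
P1–P6: √((-0.076·111.32)² + (-0.305·67.46)²) = √(71.57701 + 423.34297) = 22.247 km
P2–P3: √((-0.430·111.32)² + (-0.291·67.46)²) = √(2291.30713 + 385.37066) = 51.737 km
P2–P4: √((-0.171·111.32)² + (-0.392·67.46)²) = √(362.35864 + 699.30206) = 32.583 km
P2–P5: √((-0.146·111.32)² + (-0.480·67.46)²) = √(264.15091 + 1048.51621) = 36.231 km
P2–P6: √((-0.121·111.32)² + (-0.467·67.46)²) = √(181.43336 + 992.49067) = 34.263 km
P3–P4: √((0.259·111.32)² + (-0.101·67.46)²) = √(831.27730 + 46.42324) = 29.626 km
P3–P5: √((0.284·111.32)² + (-0.189·67.46)²) = √(999.50064 + 162.56097) = 34.089 km
P3–P6: √((0.309·111.32)² + (-0.176·67.46)²) = √(1183.21415 + 140.96718) = 36.389 km
P4–P5: √((0.025·111.32)² + (-0.088·67.46)²) = √(7.74509 + 35.24179) = 6.556 km
P4–P6: √((0.050·111.32)² + (-0.075·67.46)²) = √(30.98036 + 25.59854) = 7.522 km
P5–P6: √((0.025·111.32)² + (0.013·67.46)²) = √(7.74509 + 0.76909) = 2.918 km
Closest pair: P5–P6 at 2.918 km.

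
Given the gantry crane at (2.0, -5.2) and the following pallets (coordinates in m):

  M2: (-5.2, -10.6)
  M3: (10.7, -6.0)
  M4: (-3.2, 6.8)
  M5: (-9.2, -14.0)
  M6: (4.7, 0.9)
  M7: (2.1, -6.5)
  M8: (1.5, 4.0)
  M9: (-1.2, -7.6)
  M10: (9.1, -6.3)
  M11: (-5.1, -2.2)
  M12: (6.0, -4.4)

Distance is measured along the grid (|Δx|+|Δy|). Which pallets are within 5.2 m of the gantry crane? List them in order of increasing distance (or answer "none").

M7, M12

Distances from (2.0, -5.2):
M2: 12.6 m
M3: 9.5 m
M4: 17.2 m
M5: 20.0 m
M6: 8.8 m
M7: 1.4 m
M8: 9.7 m
M9: 5.6 m
M10: 8.2 m
M11: 10.1 m
M12: 4.8 m
Threshold 5.2 m: M7 (1.4 m), M12 (4.8 m) are within range.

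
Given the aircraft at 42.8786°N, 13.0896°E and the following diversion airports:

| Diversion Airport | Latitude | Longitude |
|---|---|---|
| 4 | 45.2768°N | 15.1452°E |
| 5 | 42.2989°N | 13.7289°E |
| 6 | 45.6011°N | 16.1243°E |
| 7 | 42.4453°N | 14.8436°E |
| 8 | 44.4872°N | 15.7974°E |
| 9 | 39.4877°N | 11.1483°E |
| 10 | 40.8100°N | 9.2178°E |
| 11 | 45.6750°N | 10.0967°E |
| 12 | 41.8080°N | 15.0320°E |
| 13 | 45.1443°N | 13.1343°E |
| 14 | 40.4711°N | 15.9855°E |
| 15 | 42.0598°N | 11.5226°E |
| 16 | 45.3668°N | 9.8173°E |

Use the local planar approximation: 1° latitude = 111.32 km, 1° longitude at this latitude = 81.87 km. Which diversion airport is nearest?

Distances from 42.8786°N, 13.0896°E:
4: √((2.3982·111.32)² + (2.0556·81.87)²) = √(71271.712264 + 28322.187840) = 315.5850 km
5: √((-0.5797·111.32)² + (0.6393·81.87)²) = √(4164.405353 + 2739.422318) = 83.0893 km
6: √((2.7225·111.32)² + (3.0347·81.87)²) = √(91850.636920 + 61727.844245) = 391.8909 km
7: √((-0.4333·111.32)² + (1.7540·81.87)²) = √(2326.610980 + 20620.954256) = 151.4845 km
8: √((1.6086·111.32)² + (2.7078·81.87)²) = √(32065.832826 + 49145.385787) = 284.9758 km
9: √((-3.3909·111.32)² + (-1.9413·81.87)²) = √(142487.366566 + 25260.089784) = 409.5698 km
10: √((-2.0686·111.32)² + (-3.8718·81.87)²) = √(53027.290401 + 100479.024892) = 391.7988 km
11: √((2.7964·111.32)² + (-2.9929·81.87)²) = √(96904.731427 + 60039.075095) = 396.1613 km
12: √((-1.0706·111.32)² + (1.9424·81.87)²) = √(14203.679806 + 25288.724174) = 198.7270 km
13: √((2.2657·111.32)² + (0.0447·81.87)²) = √(63613.780300 + 13.392592) = 252.2443 km
14: √((-2.4075·111.32)² + (2.8959·81.87)²) = √(71825.554408 + 56210.403469) = 357.8211 km
15: √((-0.8188·111.32)² + (-1.5670·81.87)²) = √(8308.106658 + 16458.398508) = 157.3738 km
16: √((2.4882·111.32)² + (-3.2723·81.87)²) = √(76721.479080 + 71772.125106) = 385.3487 km
Minimum: 5 at 83.0893 km.

5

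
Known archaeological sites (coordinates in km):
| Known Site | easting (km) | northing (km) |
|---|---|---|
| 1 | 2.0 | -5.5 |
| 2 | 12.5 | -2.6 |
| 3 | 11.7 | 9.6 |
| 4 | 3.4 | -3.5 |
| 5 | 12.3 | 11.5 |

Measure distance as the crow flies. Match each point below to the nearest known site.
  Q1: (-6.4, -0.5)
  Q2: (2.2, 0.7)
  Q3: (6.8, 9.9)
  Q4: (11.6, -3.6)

Q1 at (-6.4, -0.5):
  1: 9.78 km
  2: 19.02 km
  3: 20.73 km
  4: 10.25 km
  5: 22.22 km
  → nearest: 1 (9.78 km)
Q2 at (2.2, 0.7):
  1: 6.20 km
  2: 10.82 km
  3: 13.02 km
  4: 4.37 km
  5: 14.79 km
  → nearest: 4 (4.37 km)
Q3 at (6.8, 9.9):
  1: 16.13 km
  2: 13.74 km
  3: 4.91 km
  4: 13.82 km
  5: 5.73 km
  → nearest: 3 (4.91 km)
Q4 at (11.6, -3.6):
  1: 9.79 km
  2: 1.35 km
  3: 13.20 km
  4: 8.20 km
  5: 15.12 km
  → nearest: 2 (1.35 km)

Q1→1; Q2→4; Q3→3; Q4→2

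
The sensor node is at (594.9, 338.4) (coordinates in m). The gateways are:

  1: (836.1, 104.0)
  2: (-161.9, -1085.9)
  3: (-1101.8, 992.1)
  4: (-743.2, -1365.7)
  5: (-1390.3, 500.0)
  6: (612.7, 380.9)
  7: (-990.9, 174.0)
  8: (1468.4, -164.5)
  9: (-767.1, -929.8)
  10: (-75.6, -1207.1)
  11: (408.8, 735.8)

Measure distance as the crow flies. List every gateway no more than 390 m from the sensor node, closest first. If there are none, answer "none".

6, 1

Distances from (594.9, 338.4):
1: √((241.2)² + (-234.4)²) = √(58177.440 + 54943.360) = 336.3 m
2: √((-756.8)² + (-1424.3)²) = √(572746.240 + 2028630.490) = 1612.9 m
3: √((-1696.7)² + (653.7)²) = √(2878790.890 + 427323.690) = 1818.3 m
4: √((-1338.1)² + (-1704.1)²) = √(1790511.610 + 2903956.810) = 2166.7 m
5: √((-1985.2)² + (161.6)²) = √(3941019.040 + 26114.560) = 1991.8 m
6: √((17.8)² + (42.5)²) = √(316.840 + 1806.250) = 46.1 m
7: √((-1585.8)² + (-164.4)²) = √(2514761.640 + 27027.360) = 1594.3 m
8: √((873.5)² + (-502.9)²) = √(763002.250 + 252908.410) = 1007.9 m
9: √((-1362.0)² + (-1268.2)²) = √(1855044.000 + 1608331.240) = 1861.0 m
10: √((-670.5)² + (-1545.5)²) = √(449570.250 + 2388570.250) = 1684.7 m
11: √((-186.1)² + (397.4)²) = √(34633.210 + 157926.760) = 438.8 m
Threshold 390 m: 6 (46.1 m), 1 (336.3 m) are within range.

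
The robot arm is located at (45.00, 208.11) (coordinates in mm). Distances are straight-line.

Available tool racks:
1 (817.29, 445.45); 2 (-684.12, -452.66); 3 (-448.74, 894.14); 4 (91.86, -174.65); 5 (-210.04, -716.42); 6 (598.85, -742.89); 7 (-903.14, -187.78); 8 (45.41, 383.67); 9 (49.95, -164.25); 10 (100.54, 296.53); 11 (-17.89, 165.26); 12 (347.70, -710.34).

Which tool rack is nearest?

Distances from (45.00, 208.11):
1: 807.94 mm
2: 983.99 mm
3: 845.23 mm
4: 385.62 mm
5: 959.06 mm
6: 1100.52 mm
7: 1027.47 mm
8: 175.56 mm
9: 372.39 mm
10: 104.42 mm
11: 76.10 mm
12: 967.05 mm
Minimum: 11 at 76.10 mm.

11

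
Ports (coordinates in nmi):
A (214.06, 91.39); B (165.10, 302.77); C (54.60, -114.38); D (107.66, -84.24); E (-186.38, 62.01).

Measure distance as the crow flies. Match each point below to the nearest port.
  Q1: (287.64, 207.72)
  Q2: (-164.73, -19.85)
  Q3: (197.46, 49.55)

Q1→A; Q2→E; Q3→A

Q1 at (287.64, 207.72):
  A: √((-73.58)² + (-116.33)²) = √(5414.0164 + 13532.6689) = 137.65 nmi
  B: √((-122.54)² + (95.05)²) = √(15016.0516 + 9034.5025) = 155.08 nmi
  C: √((-233.04)² + (-322.10)²) = √(54307.6416 + 103748.4100) = 397.56 nmi
  D: √((-179.98)² + (-291.96)²) = √(32392.8004 + 85240.6416) = 342.98 nmi
  E: √((-474.02)² + (-145.71)²) = √(224694.9604 + 21231.4041) = 495.91 nmi
  → nearest: A (137.65 nmi)
Q2 at (-164.73, -19.85):
  A: √((378.79)² + (111.24)²) = √(143481.8641 + 12374.3376) = 394.79 nmi
  B: √((329.83)² + (322.62)²) = √(108787.8289 + 104083.6644) = 461.38 nmi
  C: √((219.33)² + (-94.53)²) = √(48105.6489 + 8935.9209) = 238.83 nmi
  D: √((272.39)² + (-64.39)²) = √(74196.3121 + 4146.0721) = 279.90 nmi
  E: √((-21.65)² + (81.86)²) = √(468.7225 + 6701.0596) = 84.67 nmi
  → nearest: E (84.67 nmi)
Q3 at (197.46, 49.55):
  A: √((16.60)² + (41.84)²) = √(275.5600 + 1750.5856) = 45.01 nmi
  B: √((-32.36)² + (253.22)²) = √(1047.1696 + 64120.3684) = 255.28 nmi
  C: √((-142.86)² + (-163.93)²) = √(20408.9796 + 26873.0449) = 217.44 nmi
  D: √((-89.80)² + (-133.79)²) = √(8064.0400 + 17899.7641) = 161.13 nmi
  E: √((-383.84)² + (12.46)²) = √(147333.1456 + 155.2516) = 384.04 nmi
  → nearest: A (45.01 nmi)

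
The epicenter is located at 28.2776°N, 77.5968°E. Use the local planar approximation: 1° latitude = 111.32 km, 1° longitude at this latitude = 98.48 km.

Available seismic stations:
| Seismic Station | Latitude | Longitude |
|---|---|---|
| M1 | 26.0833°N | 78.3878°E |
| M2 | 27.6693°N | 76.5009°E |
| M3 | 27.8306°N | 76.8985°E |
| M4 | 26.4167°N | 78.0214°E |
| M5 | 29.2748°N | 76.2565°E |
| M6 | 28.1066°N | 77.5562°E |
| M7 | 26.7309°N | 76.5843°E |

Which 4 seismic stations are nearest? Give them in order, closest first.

M6, M3, M2, M5

Distances from 28.2776°N, 77.5968°E:
M1: √((-2.1943·111.32)² + (0.7910·98.48)²) = √(59667.576905 + 6068.048549) = 256.3896 km
M2: √((-0.6083·111.32)² + (-1.0959·98.48)²) = √(4585.450697 + 11647.639853) = 127.4091 km
M3: √((-0.4470·111.32)² + (-0.6983·98.48)²) = √(2476.061581 + 4729.118145) = 84.8833 km
M4: √((-1.8609·111.32)² + (0.4246·98.48)²) = √(42913.354777 + 1748.461442) = 211.3334 km
M5: √((0.9972·111.32)² + (-1.3403·98.48)²) = √(12322.843557 + 17422.084469) = 172.4672 km
M6: √((-0.1710·111.32)² + (-0.0406·98.48)²) = √(362.358636 + 15.986307) = 19.4511 km
M7: √((-1.5467·111.32)² + (-1.0125·98.48)²) = √(29645.485450 + 9942.283521) = 198.9668 km
Sorted: M6 (19.4511 km) < M3 (84.8833 km) < M2 (127.4091 km) < M5 (172.4672 km) < M7 (198.9668 km) < M4 (211.3334 km) < …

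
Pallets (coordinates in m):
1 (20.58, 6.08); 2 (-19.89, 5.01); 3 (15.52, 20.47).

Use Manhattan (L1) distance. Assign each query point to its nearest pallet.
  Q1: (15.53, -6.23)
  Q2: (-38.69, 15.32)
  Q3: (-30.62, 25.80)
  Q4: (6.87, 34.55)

Q1 at (15.53, -6.23):
  1: 17.36 m
  2: 46.66 m
  3: 26.71 m
  → nearest: 1 (17.36 m)
Q2 at (-38.69, 15.32):
  1: 68.51 m
  2: 29.11 m
  3: 59.36 m
  → nearest: 2 (29.11 m)
Q3 at (-30.62, 25.80):
  1: 70.92 m
  2: 31.52 m
  3: 51.47 m
  → nearest: 2 (31.52 m)
Q4 at (6.87, 34.55):
  1: 42.18 m
  2: 56.30 m
  3: 22.73 m
  → nearest: 3 (22.73 m)

Q1→1; Q2→2; Q3→2; Q4→3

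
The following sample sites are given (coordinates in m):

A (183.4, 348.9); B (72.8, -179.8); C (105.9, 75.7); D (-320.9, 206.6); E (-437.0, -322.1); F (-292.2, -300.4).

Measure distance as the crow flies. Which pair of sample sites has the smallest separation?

E and F

Pairwise distances:
A–B: √((-110.6)² + (-528.7)²) = √(12232.360 + 279523.690) = 540.1 m
A–C: √((-77.5)² + (-273.2)²) = √(6006.250 + 74638.240) = 284.0 m
A–D: √((-504.3)² + (-142.3)²) = √(254318.490 + 20249.290) = 524.0 m
A–E: √((-620.4)² + (-671.0)²) = √(384896.160 + 450241.000) = 913.9 m
A–F: √((-475.6)² + (-649.3)²) = √(226195.360 + 421590.490) = 804.9 m
B–C: √((33.1)² + (255.5)²) = √(1095.610 + 65280.250) = 257.6 m
B–D: √((-393.7)² + (386.4)²) = √(154999.690 + 149304.960) = 551.6 m
B–E: √((-509.8)² + (-142.3)²) = √(259896.040 + 20249.290) = 529.3 m
B–F: √((-365.0)² + (-120.6)²) = √(133225.000 + 14544.360) = 384.4 m
C–D: √((-426.8)² + (130.9)²) = √(182158.240 + 17134.810) = 446.4 m
C–E: √((-542.9)² + (-397.8)²) = √(294740.410 + 158244.840) = 673.0 m
C–F: √((-398.1)² + (-376.1)²) = √(158483.610 + 141451.210) = 547.7 m
D–E: √((-116.1)² + (-528.7)²) = √(13479.210 + 279523.690) = 541.3 m
D–F: √((28.7)² + (-507.0)²) = √(823.690 + 257049.000) = 507.8 m
E–F: √((144.8)² + (21.7)²) = √(20967.040 + 470.890) = 146.4 m
Closest pair: E–F at 146.4 m.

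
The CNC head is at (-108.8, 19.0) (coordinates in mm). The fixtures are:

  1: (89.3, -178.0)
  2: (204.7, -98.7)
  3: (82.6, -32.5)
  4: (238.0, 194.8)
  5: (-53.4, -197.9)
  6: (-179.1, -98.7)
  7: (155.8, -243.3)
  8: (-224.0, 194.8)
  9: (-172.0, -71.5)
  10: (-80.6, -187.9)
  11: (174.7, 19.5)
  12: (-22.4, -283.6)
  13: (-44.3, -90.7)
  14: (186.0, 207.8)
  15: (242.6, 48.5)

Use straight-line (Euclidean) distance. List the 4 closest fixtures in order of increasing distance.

Distances from (-108.8, 19.0):
1: √((198.1)² + (-197.0)²) = √(39243.610 + 38809.000) = 279.4 mm
2: √((313.5)² + (-117.7)²) = √(98282.250 + 13853.290) = 334.9 mm
3: √((191.4)² + (-51.5)²) = √(36633.960 + 2652.250) = 198.2 mm
4: √((346.8)² + (175.8)²) = √(120270.240 + 30905.640) = 388.8 mm
5: √((55.4)² + (-216.9)²) = √(3069.160 + 47045.610) = 223.9 mm
6: √((-70.3)² + (-117.7)²) = √(4942.090 + 13853.290) = 137.1 mm
7: √((264.6)² + (-262.3)²) = √(70013.160 + 68801.290) = 372.6 mm
8: √((-115.2)² + (175.8)²) = √(13271.040 + 30905.640) = 210.2 mm
9: √((-63.2)² + (-90.5)²) = √(3994.240 + 8190.250) = 110.4 mm
10: √((28.2)² + (-206.9)²) = √(795.240 + 42807.610) = 208.8 mm
11: √((283.5)² + (0.5)²) = √(80372.250 + 0.250) = 283.5 mm
12: √((86.4)² + (-302.6)²) = √(7464.960 + 91566.760) = 314.7 mm
13: √((64.5)² + (-109.7)²) = √(4160.250 + 12034.090) = 127.3 mm
14: √((294.8)² + (188.8)²) = √(86907.040 + 35645.440) = 350.1 mm
15: √((351.4)² + (29.5)²) = √(123481.960 + 870.250) = 352.6 mm
Sorted: 9 (110.4 mm) < 13 (127.3 mm) < 6 (137.1 mm) < 3 (198.2 mm) < 10 (208.8 mm) < 8 (210.2 mm) < …

9, 13, 6, 3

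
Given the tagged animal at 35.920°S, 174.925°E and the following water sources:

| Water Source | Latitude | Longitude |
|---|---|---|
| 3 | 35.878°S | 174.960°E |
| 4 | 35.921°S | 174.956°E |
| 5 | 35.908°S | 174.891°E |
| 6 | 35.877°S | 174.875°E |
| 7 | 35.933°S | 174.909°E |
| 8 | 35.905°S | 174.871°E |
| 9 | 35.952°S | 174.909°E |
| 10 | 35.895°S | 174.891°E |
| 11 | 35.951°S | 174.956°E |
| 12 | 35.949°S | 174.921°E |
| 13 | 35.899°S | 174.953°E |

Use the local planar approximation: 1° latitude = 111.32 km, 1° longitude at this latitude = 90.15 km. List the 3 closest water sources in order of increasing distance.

7, 4, 12

Distances from 35.920°S, 174.925°E:
3: √((0.042·111.32)² + (0.035·90.15)²) = √(21.85974 + 9.95560) = 5.641 km
4: √((-0.001·111.32)² + (0.031·90.15)²) = √(0.01239 + 7.81007) = 2.797 km
5: √((0.012·111.32)² + (-0.034·90.15)²) = √(1.78447 + 9.39484) = 3.344 km
6: √((0.043·111.32)² + (-0.050·90.15)²) = √(22.91307 + 20.31756) = 6.575 km
7: √((-0.013·111.32)² + (-0.016·90.15)²) = √(2.09427 + 2.08052) = 2.043 km
8: √((0.015·111.32)² + (-0.054·90.15)²) = √(2.78823 + 23.69840) = 5.147 km
9: √((-0.032·111.32)² + (-0.016·90.15)²) = √(12.68955 + 2.08052) = 3.843 km
10: √((0.025·111.32)² + (-0.034·90.15)²) = √(7.74509 + 9.39484) = 4.140 km
11: √((-0.031·111.32)² + (0.031·90.15)²) = √(11.90885 + 7.81007) = 4.441 km
12: √((-0.029·111.32)² + (-0.004·90.15)²) = √(10.42179 + 0.13003) = 3.248 km
13: √((0.021·111.32)² + (0.028·90.15)²) = √(5.46493 + 6.37159) = 3.440 km
Sorted: 7 (2.043 km) < 4 (2.797 km) < 12 (3.248 km) < 5 (3.344 km) < 13 (3.440 km) < …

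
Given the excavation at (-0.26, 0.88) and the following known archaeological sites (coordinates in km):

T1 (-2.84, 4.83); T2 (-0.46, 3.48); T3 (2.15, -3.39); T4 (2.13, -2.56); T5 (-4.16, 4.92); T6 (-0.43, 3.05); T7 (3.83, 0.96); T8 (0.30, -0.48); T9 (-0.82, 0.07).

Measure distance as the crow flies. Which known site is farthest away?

T5

Distances from (-0.26, 0.88):
T1: √((-2.58)² + (3.95)²) = √(6.6564 + 15.6025) = 4.72 km
T2: √((-0.20)² + (2.60)²) = √(0.0400 + 6.7600) = 2.61 km
T3: √((2.41)² + (-4.27)²) = √(5.8081 + 18.2329) = 4.90 km
T4: √((2.39)² + (-3.44)²) = √(5.7121 + 11.8336) = 4.19 km
T5: √((-3.90)² + (4.04)²) = √(15.2100 + 16.3216) = 5.62 km
T6: √((-0.17)² + (2.17)²) = √(0.0289 + 4.7089) = 2.18 km
T7: √((4.09)² + (0.08)²) = √(16.7281 + 0.0064) = 4.09 km
T8: √((0.56)² + (-1.36)²) = √(0.3136 + 1.8496) = 1.47 km
T9: √((-0.56)² + (-0.81)²) = √(0.3136 + 0.6561) = 0.98 km
Maximum: T5 at 5.62 km.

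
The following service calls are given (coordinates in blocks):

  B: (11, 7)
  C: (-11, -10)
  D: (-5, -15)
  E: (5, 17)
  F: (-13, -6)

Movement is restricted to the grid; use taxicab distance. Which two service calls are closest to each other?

Pairwise distances:
B–C: 39 blocks
B–D: 38 blocks
B–E: 16 blocks
B–F: 37 blocks
C–D: 11 blocks
C–E: 43 blocks
C–F: 6 blocks
D–E: 42 blocks
D–F: 17 blocks
E–F: 41 blocks
Closest pair: C–F at 6 blocks.

C and F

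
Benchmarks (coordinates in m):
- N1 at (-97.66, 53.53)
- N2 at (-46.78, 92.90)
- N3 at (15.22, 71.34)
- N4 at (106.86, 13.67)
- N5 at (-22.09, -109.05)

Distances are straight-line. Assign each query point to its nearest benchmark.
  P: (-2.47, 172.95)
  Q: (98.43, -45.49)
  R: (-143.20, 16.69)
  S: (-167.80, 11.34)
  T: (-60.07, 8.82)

P at (-2.47, 172.95):
  N1: 152.72 m
  N2: 91.50 m
  N3: 103.14 m
  N4: 193.19 m
  N5: 282.68 m
  → nearest: N2 (91.50 m)
Q at (98.43, -45.49):
  N1: 219.67 m
  N2: 200.59 m
  N3: 143.43 m
  N4: 59.76 m
  N5: 136.25 m
  → nearest: N4 (59.76 m)
R at (-143.20, 16.69):
  N1: 58.58 m
  N2: 122.90 m
  N3: 167.58 m
  N4: 250.08 m
  N5: 174.58 m
  → nearest: N1 (58.58 m)
S at (-167.80, 11.34):
  N1: 81.85 m
  N2: 145.94 m
  N3: 192.60 m
  N4: 274.67 m
  N5: 189.01 m
  → nearest: N1 (81.85 m)
T at (-60.07, 8.82):
  N1: 58.41 m
  N2: 85.12 m
  N3: 97.86 m
  N4: 167.00 m
  N5: 123.84 m
  → nearest: N1 (58.41 m)

P→N2; Q→N4; R→N1; S→N1; T→N1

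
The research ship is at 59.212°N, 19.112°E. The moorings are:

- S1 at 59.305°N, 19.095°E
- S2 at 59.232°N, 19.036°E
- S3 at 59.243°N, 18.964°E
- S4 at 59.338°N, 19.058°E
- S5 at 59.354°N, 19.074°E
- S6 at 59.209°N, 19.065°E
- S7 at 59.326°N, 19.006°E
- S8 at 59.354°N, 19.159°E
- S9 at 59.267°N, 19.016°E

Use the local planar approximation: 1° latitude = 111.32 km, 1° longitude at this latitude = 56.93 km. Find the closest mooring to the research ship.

Distances from 59.212°N, 19.112°E:
S1: 10.398 km
S2: 4.866 km
S3: 9.105 km
S4: 14.359 km
S5: 15.955 km
S6: 2.696 km
S7: 14.052 km
S8: 16.032 km
S9: 8.207 km
Minimum: S6 at 2.696 km.

S6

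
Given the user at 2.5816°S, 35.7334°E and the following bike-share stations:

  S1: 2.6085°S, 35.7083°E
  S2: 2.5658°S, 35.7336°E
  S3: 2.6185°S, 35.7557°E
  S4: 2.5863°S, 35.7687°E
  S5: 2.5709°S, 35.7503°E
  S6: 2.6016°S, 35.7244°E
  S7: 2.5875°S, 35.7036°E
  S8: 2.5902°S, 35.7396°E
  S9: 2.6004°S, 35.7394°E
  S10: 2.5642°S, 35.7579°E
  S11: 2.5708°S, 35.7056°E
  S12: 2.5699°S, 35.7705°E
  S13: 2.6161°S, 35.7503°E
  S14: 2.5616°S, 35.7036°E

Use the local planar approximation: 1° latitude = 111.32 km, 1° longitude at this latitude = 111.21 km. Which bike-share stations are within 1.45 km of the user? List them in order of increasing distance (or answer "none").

Distances from 2.5816°S, 35.7334°E:
S1: 4.0938 km
S2: 1.7590 km
S3: 4.7983 km
S4: 3.9604 km
S5: 2.2251 km
S6: 2.4410 km
S7: 3.3785 km
S8: 1.1798 km
S9: 2.1966 km
S10: 3.3430 km
S11: 3.3172 km
S12: 4.3266 km
S13: 4.2758 km
S14: 3.9925 km
Threshold 1.45 km: S8 (1.1798 km) is within range.

S8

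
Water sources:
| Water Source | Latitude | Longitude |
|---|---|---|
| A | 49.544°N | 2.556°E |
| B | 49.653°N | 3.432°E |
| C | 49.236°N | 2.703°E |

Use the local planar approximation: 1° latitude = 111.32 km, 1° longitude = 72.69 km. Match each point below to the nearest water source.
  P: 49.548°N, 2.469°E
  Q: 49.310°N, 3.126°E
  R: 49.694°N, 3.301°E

P at 49.548°N, 2.469°E:
  A: √((-0.004·111.32)² + (0.087·72.69)²) = √(0.19827 + 39.99336) = 6.340 km
  B: √((0.105·111.32)² + (0.963·72.69)²) = √(136.62337 + 4900.06580) = 70.970 km
  C: √((-0.312·111.32)² + (0.234·72.69)²) = √(1206.30071 + 289.32173) = 38.673 km
  → nearest: A (6.340 km)
Q at 49.310°N, 3.126°E:
  A: √((0.234·111.32)² + (-0.570·72.69)²) = √(678.54415 + 1716.71835) = 48.941 km
  B: √((0.343·111.32)² + (0.306·72.69)²) = √(1457.92316 + 494.75728) = 44.189 km
  C: √((-0.074·111.32)² + (-0.423·72.69)²) = √(67.85937 + 945.43151) = 31.832 km
  → nearest: C (31.832 km)
R at 49.694°N, 3.301°E:
  A: √((-0.150·111.32)² + (-0.745·72.69)²) = √(278.82320 + 2932.66113) = 56.670 km
  B: √((-0.041·111.32)² + (0.131·72.69)²) = √(20.83119 + 90.67591) = 10.560 km
  C: √((-0.458·111.32)² + (-0.598·72.69)²) = √(2599.42536 + 1889.52092) = 67.000 km
  → nearest: B (10.560 km)

P→A; Q→C; R→B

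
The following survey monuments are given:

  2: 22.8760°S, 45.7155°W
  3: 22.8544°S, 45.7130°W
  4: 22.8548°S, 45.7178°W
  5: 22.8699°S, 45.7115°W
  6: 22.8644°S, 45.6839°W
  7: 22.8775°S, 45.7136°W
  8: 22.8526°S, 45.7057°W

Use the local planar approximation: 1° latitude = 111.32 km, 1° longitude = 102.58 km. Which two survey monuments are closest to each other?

Pairwise distances:
2–3: 2.4181 km
2–4: 2.3717 km
2–5: 0.7934 km
2–6: 3.4893 km
2–7: 0.2566 km
2–8: 2.7921 km
3–4: 0.4944 km
3–5: 1.7323 km
3–6: 3.1859 km
3–7: 2.5722 km
3–8: 0.7752 km
4–5: 1.8009 km
4–6: 3.6380 km
4–7: 2.5634 km
4–8: 1.2651 km
5–6: 2.8967 km
5–7: 0.8730 km
5–8: 2.0156 km
6–7: 3.3777 km
6–8: 2.5935 km
7–8: 2.8879 km
Closest pair: 2–7 at 0.2566 km.

2 and 7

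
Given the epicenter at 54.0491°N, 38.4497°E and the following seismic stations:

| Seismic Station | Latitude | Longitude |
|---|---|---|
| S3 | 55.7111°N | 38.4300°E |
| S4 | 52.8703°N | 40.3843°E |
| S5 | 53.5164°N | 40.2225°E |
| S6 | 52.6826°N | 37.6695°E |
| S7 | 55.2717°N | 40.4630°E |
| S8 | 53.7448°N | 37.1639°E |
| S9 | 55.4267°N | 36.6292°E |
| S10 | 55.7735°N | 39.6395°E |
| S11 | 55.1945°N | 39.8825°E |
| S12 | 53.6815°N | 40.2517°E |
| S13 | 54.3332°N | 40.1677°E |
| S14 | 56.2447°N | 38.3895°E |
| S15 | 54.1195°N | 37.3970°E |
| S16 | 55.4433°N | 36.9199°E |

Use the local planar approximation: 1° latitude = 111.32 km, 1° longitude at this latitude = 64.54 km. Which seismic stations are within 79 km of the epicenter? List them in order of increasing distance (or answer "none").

Distances from 54.0491°N, 38.4497°E:
S3: √((1.6620·111.32)² + (-0.0197·64.54)²) = √(34230.120992 + 1.616555) = 185.0182 km
S4: √((-1.1788·111.32)² + (1.9346·64.54)²) = √(17219.742375 + 15589.790857) = 181.1340 km
S5: √((-0.5327·111.32)² + (1.7728·64.54)²) = √(3516.509450 + 13091.138218) = 128.8707 km
S6: √((-1.3665·111.32)² + (-0.7802·64.54)²) = √(23140.123229 + 2535.536192) = 160.2363 km
S7: √((1.2226·111.32)² + (2.0133·64.54)²) = √(18523.164270 + 16883.983117) = 188.1679 km
S8: √((-0.3043·111.32)² + (-1.2858·64.54)²) = √(1147.493674 + 6886.598521) = 89.6331 km
S9: √((1.3776·111.32)² + (-1.8205·64.54)²) = √(23517.581814 + 13805.091474) = 193.1908 km
S10: √((1.7244·111.32)² + (1.1898·64.54)²) = √(36848.721455 + 5896.656797) = 206.7496 km
S11: √((1.1454·111.32)² + (1.4328·64.54)²) = √(16257.761675 + 8551.239454) = 157.5087 km
S12: √((-0.3676·111.32)² + (1.8020·64.54)²) = √(1674.547228 + 13525.941209) = 123.2903 km
S13: √((0.2841·111.32)² + (1.7180·64.54)²) = √(1000.204635 + 12294.312307) = 115.3019 km
S14: √((2.1956·111.32)² + (-0.0602·64.54)²) = √(59738.297251 + 15.095618) = 244.4451 km
S15: √((0.0704·111.32)² + (-1.0527·64.54)²) = √(61.417440 + 4616.014539) = 68.3918 km
S16: √((1.3942·111.32)² + (-1.5298·64.54)²) = √(24087.767583 + 9748.262949) = 183.9457 km
Threshold 79 km: S15 (68.3918 km) is within range.

S15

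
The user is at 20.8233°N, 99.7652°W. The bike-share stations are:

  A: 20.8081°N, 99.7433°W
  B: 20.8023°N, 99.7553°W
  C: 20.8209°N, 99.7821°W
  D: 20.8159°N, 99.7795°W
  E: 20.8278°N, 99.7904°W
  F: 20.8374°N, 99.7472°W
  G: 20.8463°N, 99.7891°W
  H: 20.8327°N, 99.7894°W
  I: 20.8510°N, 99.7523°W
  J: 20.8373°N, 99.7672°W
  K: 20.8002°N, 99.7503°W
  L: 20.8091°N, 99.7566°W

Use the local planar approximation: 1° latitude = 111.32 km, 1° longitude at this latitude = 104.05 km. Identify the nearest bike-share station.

Distances from 20.8233°N, 99.7652°W:
A: √((-0.0152·111.32)² + (0.0219·104.05)²) = √(2.863081 + 5.192451) = 2.8382 km
B: √((-0.0210·111.32)² + (0.0099·104.05)²) = √(5.464935 + 1.061096) = 2.5546 km
C: √((-0.0024·111.32)² + (-0.0169·104.05)²) = √(0.071379 + 3.092129) = 1.7786 km
D: √((-0.0074·111.32)² + (-0.0143·104.05)²) = √(0.678594 + 2.213891) = 1.7007 km
E: √((0.0045·111.32)² + (-0.0252·104.05)²) = √(0.250941 + 6.875199) = 2.6695 km
F: √((0.0141·111.32)² + (0.0180·104.05)²) = √(2.463682 + 3.507754) = 2.4437 km
G: √((0.0230·111.32)² + (-0.0239·104.05)²) = √(6.555443 + 6.184149) = 3.5693 km
H: √((0.0094·111.32)² + (-0.0242·104.05)²) = √(1.094970 + 6.340374) = 2.7268 km
I: √((0.0277·111.32)² + (0.0129·104.05)²) = √(9.508367 + 1.801622) = 3.3630 km
J: √((0.0140·111.32)² + (-0.0020·104.05)²) = √(2.428860 + 0.043306) = 1.5723 km
K: √((-0.0231·111.32)² + (0.0149·104.05)²) = √(6.612571 + 2.403570) = 3.0027 km
L: √((-0.0142·111.32)² + (0.0086·104.05)²) = √(2.498752 + 0.800721) = 1.8164 km
Minimum: J at 1.5723 km.

J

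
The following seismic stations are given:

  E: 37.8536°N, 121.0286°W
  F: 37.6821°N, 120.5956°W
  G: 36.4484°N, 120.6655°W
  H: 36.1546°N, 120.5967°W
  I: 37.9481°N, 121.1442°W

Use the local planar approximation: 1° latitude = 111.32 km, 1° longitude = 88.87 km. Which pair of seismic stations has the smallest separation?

Pairwise distances:
E–F: √((-0.1715·111.32)² + (0.4330·88.87)²) = √(364.480790 + 1480.765042) = 42.9563 km
E–G: √((-1.4052·111.32)² + (0.3631·88.87)²) = √(24469.363781 + 1041.268806) = 159.7205 km
E–H: √((-1.6990·111.32)² + (0.4319·88.87)²) = √(35771.170644 + 1473.251081) = 192.9881 km
E–I: √((0.0945·111.32)² + (-0.1156·88.87)²) = √(110.664930 + 105.542172) = 14.7040 km
F–G: √((-1.2337·111.32)² + (-0.0699·88.87)²) = √(18861.035166 + 38.589106) = 137.4759 km
F–H: √((-1.5275·111.32)² + (-0.0011·88.87)²) = √(28914.043706 + 0.009556) = 170.0413 km
F–I: √((0.2660·111.32)² + (-0.5486·88.87)²) = √(876.818428 + 2376.960512) = 57.0419 km
G–H: √((-0.2938·111.32)² + (0.0688·88.87)²) = √(1069.670400 + 37.384126) = 33.2724 km
G–I: √((1.4997·111.32)² + (-0.4787·88.87)²) = √(27871.168587 + 1809.827635) = 172.2817 km
H–I: √((1.7935·111.32)² + (-0.5475·88.87)²) = √(39861.088812 + 2367.437963) = 205.4958 km
Closest pair: E–I at 14.7040 km.

E and I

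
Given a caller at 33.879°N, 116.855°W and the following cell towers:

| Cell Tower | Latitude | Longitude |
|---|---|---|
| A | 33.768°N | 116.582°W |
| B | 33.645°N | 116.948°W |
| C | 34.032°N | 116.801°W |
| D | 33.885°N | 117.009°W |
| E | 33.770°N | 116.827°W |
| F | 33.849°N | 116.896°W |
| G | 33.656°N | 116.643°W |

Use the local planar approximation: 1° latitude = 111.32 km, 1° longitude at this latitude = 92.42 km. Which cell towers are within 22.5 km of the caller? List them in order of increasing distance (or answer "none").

F, E, D, C

Distances from 33.879°N, 116.855°W:
A: √((-0.111·111.32)² + (0.273·92.42)²) = √(152.68359 + 636.58620) = 28.094 km
B: √((-0.234·111.32)² + (-0.093·92.42)²) = √(678.54415 + 73.87506) = 27.430 km
C: √((0.153·111.32)² + (0.054·92.42)²) = √(290.08766 + 24.90689) = 17.748 km
D: √((0.006·111.32)² + (-0.154·92.42)²) = √(0.44612 + 202.56918) = 14.248 km
E: √((-0.109·111.32)² + (0.028·92.42)²) = √(147.23104 + 6.69650) = 12.407 km
F: √((-0.030·111.32)² + (-0.041·92.42)²) = √(11.15293 + 14.35819) = 5.051 km
G: √((-0.223·111.32)² + (0.212·92.42)²) = √(616.24885 + 383.88722) = 31.625 km
Threshold 22.5 km: F (5.051 km), E (12.407 km), D (14.248 km), C (17.748 km) are within range.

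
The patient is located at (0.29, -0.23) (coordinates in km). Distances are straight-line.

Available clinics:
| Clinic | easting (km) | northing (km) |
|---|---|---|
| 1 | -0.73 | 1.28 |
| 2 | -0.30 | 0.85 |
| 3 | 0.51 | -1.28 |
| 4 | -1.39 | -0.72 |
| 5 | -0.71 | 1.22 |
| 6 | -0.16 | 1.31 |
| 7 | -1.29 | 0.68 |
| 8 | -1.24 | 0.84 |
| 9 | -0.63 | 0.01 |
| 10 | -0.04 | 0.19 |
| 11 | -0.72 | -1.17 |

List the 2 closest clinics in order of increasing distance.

10, 9

Distances from (0.29, -0.23):
1: √((-1.02)² + (1.51)²) = √(1.04040 + 2.28010) = 1.822 km
2: √((-0.59)² + (1.08)²) = √(0.34810 + 1.16640) = 1.231 km
3: √((0.22)² + (-1.05)²) = √(0.04840 + 1.10250) = 1.073 km
4: √((-1.68)² + (-0.49)²) = √(2.82240 + 0.24010) = 1.750 km
5: √((-1.00)² + (1.45)²) = √(1.00000 + 2.10250) = 1.761 km
6: √((-0.45)² + (1.54)²) = √(0.20250 + 2.37160) = 1.604 km
7: √((-1.58)² + (0.91)²) = √(2.49640 + 0.82810) = 1.823 km
8: √((-1.53)² + (1.07)²) = √(2.34090 + 1.14490) = 1.867 km
9: √((-0.92)² + (0.24)²) = √(0.84640 + 0.05760) = 0.951 km
10: √((-0.33)² + (0.42)²) = √(0.10890 + 0.17640) = 0.534 km
11: √((-1.01)² + (-0.94)²) = √(1.02010 + 0.88360) = 1.380 km
Sorted: 10 (0.534 km) < 9 (0.951 km) < 3 (1.073 km) < 2 (1.231 km) < …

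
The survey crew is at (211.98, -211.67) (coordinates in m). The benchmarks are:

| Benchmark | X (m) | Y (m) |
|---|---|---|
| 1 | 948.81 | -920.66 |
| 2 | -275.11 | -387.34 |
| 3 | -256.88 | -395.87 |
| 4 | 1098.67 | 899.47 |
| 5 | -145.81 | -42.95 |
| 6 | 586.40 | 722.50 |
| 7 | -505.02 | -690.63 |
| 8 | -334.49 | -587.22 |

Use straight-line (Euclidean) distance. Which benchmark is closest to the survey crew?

Distances from (211.98, -211.67):
1: √((736.83)² + (-708.99)²) = √(542918.4489 + 502666.8201) = 1022.54 m
2: √((-487.09)² + (-175.67)²) = √(237256.6681 + 30859.9489) = 517.80 m
3: √((-468.86)² + (-184.20)²) = √(219829.6996 + 33929.6400) = 503.75 m
4: √((886.69)² + (1111.14)²) = √(786219.1561 + 1234632.0996) = 1421.57 m
5: √((-357.79)² + (168.72)²) = √(128013.6841 + 28466.4384) = 395.58 m
6: √((374.42)² + (934.17)²) = √(140190.3364 + 872673.5889) = 1006.41 m
7: √((-717.00)² + (-478.96)²) = √(514089.0000 + 229402.6816) = 862.26 m
8: √((-546.47)² + (-375.55)²) = √(298629.4609 + 141037.8025) = 663.07 m
Minimum: 5 at 395.58 m.

5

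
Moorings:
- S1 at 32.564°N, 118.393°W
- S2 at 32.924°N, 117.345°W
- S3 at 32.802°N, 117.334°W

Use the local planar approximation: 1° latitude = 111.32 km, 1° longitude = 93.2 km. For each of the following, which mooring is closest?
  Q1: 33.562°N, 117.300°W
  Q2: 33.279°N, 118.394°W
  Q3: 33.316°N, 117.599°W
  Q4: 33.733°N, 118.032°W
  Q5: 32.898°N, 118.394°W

Q1→S2; Q2→S1; Q3→S2; Q4→S2; Q5→S1

Q1 at 33.562°N, 117.300°W:
  S1: √((-0.998·111.32)² + (-1.093·93.2)²) = √(12342.62340 + 10377.00793) = 150.730 km
  S2: √((-0.638·111.32)² + (-0.045·93.2)²) = √(5044.14721 + 17.58964) = 71.146 km
  S3: √((-0.760·111.32)² + (-0.034·93.2)²) = √(7157.70145 + 10.04129) = 84.663 km
  → nearest: S2 (71.146 km)
Q2 at 33.279°N, 118.394°W:
  S1: √((-0.715·111.32)² + (0.001·93.2)²) = √(6335.17300 + 0.00869) = 79.594 km
  S2: √((-0.355·111.32)² + (1.049·93.2)²) = √(1561.71975 + 9558.34718) = 105.452 km
  S3: √((-0.477·111.32)² + (1.060·93.2)²) = √(2819.57177 + 9759.85926) = 112.158 km
  → nearest: S1 (79.594 km)
Q3 at 33.316°N, 117.599°W:
  S1: √((-0.752·111.32)² + (-0.794·93.2)²) = √(7007.80610 + 5476.11840) = 111.731 km
  S2: √((-0.392·111.32)² + (0.254·93.2)²) = √(1904.22617 + 560.40146) = 49.645 km
  S3: √((-0.514·111.32)² + (0.265·93.2)²) = √(3273.95445 + 609.99120) = 62.321 km
  → nearest: S2 (49.645 km)
Q4 at 33.733°N, 118.032°W:
  S1: √((-1.169·111.32)² + (-0.361·93.2)²) = √(16934.61851 + 1131.99948) = 134.412 km
  S2: √((-0.809·111.32)² + (0.687·93.2)²) = √(8110.42175 + 4099.63601) = 110.499 km
  S3: √((-0.931·111.32)² + (0.698·93.2)²) = √(10741.02574 + 4231.97087) = 122.364 km
  → nearest: S2 (110.499 km)
Q5 at 32.898°N, 118.394°W:
  S1: √((-0.334·111.32)² + (0.001·93.2)²) = √(1382.41784 + 0.00869) = 37.181 km
  S2: √((0.026·111.32)² + (1.049·93.2)²) = √(8.37709 + 9558.34718) = 97.810 km
  S3: √((-0.096·111.32)² + (1.060·93.2)²) = √(114.20598 + 9759.85926) = 99.368 km
  → nearest: S1 (37.181 km)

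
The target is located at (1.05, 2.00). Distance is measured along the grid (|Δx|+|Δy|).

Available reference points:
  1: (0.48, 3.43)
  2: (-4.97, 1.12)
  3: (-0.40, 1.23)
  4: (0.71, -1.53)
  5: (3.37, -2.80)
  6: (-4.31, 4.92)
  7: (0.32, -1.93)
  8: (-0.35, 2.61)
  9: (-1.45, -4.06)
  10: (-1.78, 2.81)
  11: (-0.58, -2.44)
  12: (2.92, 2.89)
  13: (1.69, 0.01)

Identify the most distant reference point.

9

Distances from (1.05, 2.00):
1: 2.00
2: 6.90
3: 2.22
4: 3.87
5: 7.12
6: 8.28
7: 4.66
8: 2.01
9: 8.56
10: 3.64
11: 6.07
12: 2.76
13: 2.63
Maximum: 9 at 8.56.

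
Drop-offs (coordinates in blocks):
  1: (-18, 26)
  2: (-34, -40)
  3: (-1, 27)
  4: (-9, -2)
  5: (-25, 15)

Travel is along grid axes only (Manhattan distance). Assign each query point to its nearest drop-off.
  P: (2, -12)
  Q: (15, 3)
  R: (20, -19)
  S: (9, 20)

P at (2, -12):
  1: |-20| + |38| = 20 + 38 = 58 blocks
  2: |-36| + |-28| = 36 + 28 = 64 blocks
  3: |-3| + |39| = 3 + 39 = 42 blocks
  4: |-11| + |10| = 11 + 10 = 21 blocks
  5: |-27| + |27| = 27 + 27 = 54 blocks
  → nearest: 4 (21 blocks)
Q at (15, 3):
  1: |-33| + |23| = 33 + 23 = 56 blocks
  2: |-49| + |-43| = 49 + 43 = 92 blocks
  3: |-16| + |24| = 16 + 24 = 40 blocks
  4: |-24| + |-5| = 24 + 5 = 29 blocks
  5: |-40| + |12| = 40 + 12 = 52 blocks
  → nearest: 4 (29 blocks)
R at (20, -19):
  1: |-38| + |45| = 38 + 45 = 83 blocks
  2: |-54| + |-21| = 54 + 21 = 75 blocks
  3: |-21| + |46| = 21 + 46 = 67 blocks
  4: |-29| + |17| = 29 + 17 = 46 blocks
  5: |-45| + |34| = 45 + 34 = 79 blocks
  → nearest: 4 (46 blocks)
S at (9, 20):
  1: |-27| + |6| = 27 + 6 = 33 blocks
  2: |-43| + |-60| = 43 + 60 = 103 blocks
  3: |-10| + |7| = 10 + 7 = 17 blocks
  4: |-18| + |-22| = 18 + 22 = 40 blocks
  5: |-34| + |-5| = 34 + 5 = 39 blocks
  → nearest: 3 (17 blocks)

P→4; Q→4; R→4; S→3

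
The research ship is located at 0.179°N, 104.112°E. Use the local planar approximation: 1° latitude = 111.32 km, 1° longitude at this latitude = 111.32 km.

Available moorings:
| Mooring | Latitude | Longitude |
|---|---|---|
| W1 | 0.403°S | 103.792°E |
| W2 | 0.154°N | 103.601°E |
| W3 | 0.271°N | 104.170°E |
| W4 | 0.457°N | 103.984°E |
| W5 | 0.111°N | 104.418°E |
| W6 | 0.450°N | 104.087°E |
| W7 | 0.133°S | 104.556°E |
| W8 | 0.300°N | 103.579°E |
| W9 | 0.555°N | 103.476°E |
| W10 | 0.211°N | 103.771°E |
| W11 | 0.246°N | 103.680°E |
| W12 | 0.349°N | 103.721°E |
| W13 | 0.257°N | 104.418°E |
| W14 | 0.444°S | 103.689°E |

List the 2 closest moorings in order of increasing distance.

Distances from 0.179°N, 104.112°E:
W1: √((-0.582·111.32)² + (-0.320·111.32)²) = √(4197.51604 + 1268.95538) = 73.936 km
W2: √((-0.025·111.32)² + (-0.511·111.32)²) = √(7.74509 + 3235.84862) = 56.953 km
W3: √((0.092·111.32)² + (0.058·111.32)²) = √(104.88709 + 41.68717) = 12.107 km
W4: √((0.278·111.32)² + (-0.128·111.32)²) = √(957.71433 + 203.03286) = 34.070 km
W5: √((-0.068·111.32)² + (0.306·111.32)²) = √(57.30127 + 1160.35065) = 34.895 km
W6: √((0.271·111.32)² + (-0.025·111.32)²) = √(910.09133 + 7.74509) = 30.296 km
W7: √((-0.312·111.32)² + (0.444·111.32)²) = √(1206.30071 + 2442.93738) = 60.409 km
W8: √((0.121·111.32)² + (-0.533·111.32)²) = √(181.43336 + 3520.47134) = 60.843 km
W9: √((0.376·111.32)² + (-0.636·111.32)²) = √(1751.95152 + 5012.57203) = 82.247 km
W10: √((0.032·111.32)² + (-0.341·111.32)²) = √(12.68955 + 1440.97071) = 38.127 km
W11: √((0.067·111.32)² + (-0.432·111.32)²) = √(55.62833 + 2312.67118) = 48.665 km
W12: √((0.170·111.32)² + (-0.391·111.32)²) = √(358.13292 + 1894.52312) = 47.462 km
W13: √((0.078·111.32)² + (0.306·111.32)²) = √(75.39379 + 1160.35065) = 35.153 km
W14: √((-0.623·111.32)² + (-0.423·111.32)²) = √(4809.74984 + 2217.31365) = 83.828 km
Sorted: W3 (12.107 km) < W6 (30.296 km) < W4 (34.070 km) < W5 (34.895 km) < …

W3, W6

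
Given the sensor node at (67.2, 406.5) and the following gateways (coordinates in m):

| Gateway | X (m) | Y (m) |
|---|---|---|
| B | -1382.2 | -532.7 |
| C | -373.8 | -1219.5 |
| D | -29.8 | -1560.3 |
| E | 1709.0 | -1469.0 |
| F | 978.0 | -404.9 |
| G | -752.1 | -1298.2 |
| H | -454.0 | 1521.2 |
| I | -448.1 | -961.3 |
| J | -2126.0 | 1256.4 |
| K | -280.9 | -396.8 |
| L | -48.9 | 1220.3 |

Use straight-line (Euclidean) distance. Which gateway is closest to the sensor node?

L

Distances from (67.2, 406.5):
B: √((-1449.4)² + (-939.2)²) = √(2100760.360 + 882096.640) = 1727.1 m
C: √((-441.0)² + (-1626.0)²) = √(194481.000 + 2643876.000) = 1684.7 m
D: √((-97.0)² + (-1966.8)²) = √(9409.000 + 3868302.240) = 1969.2 m
E: √((1641.8)² + (-1875.5)²) = √(2695507.240 + 3517500.250) = 2492.6 m
F: √((910.8)² + (-811.4)²) = √(829556.640 + 658369.960) = 1219.8 m
G: √((-819.3)² + (-1704.7)²) = √(671252.490 + 2906002.090) = 1891.4 m
H: √((-521.2)² + (1114.7)²) = √(271649.440 + 1242556.090) = 1230.5 m
I: √((-515.3)² + (-1367.8)²) = √(265534.090 + 1870876.840) = 1461.6 m
J: √((-2193.2)² + (849.9)²) = √(4810126.240 + 722330.010) = 2352.1 m
K: √((-348.1)² + (-803.3)²) = √(121173.610 + 645290.890) = 875.5 m
L: √((-116.1)² + (813.8)²) = √(13479.210 + 662270.440) = 822.0 m
Minimum: L at 822.0 m.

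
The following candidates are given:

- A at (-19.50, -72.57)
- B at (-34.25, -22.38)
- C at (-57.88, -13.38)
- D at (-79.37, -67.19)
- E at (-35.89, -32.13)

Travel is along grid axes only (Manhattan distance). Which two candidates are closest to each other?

Pairwise distances:
B–E: |-1.64| + |-9.75| = 1.64 + 9.75 = 11.39
B–C: |-23.63| + |9.00| = 23.63 + 9.00 = 32.63
C–E: |21.99| + |-18.75| = 21.99 + 18.75 = 40.74
A–E: |-16.39| + |40.44| = 16.39 + 40.44 = 56.83
A–B: |-14.75| + |50.19| = 14.75 + 50.19 = 64.94
A–D: |-59.87| + |5.38| = 59.87 + 5.38 = 65.25
C–D: |-21.49| + |-53.81| = 21.49 + 53.81 = 75.30
D–E: |43.48| + |35.06| = 43.48 + 35.06 = 78.54
B–D: |-45.12| + |-44.81| = 45.12 + 44.81 = 89.93
A–C: |-38.38| + |59.19| = 38.38 + 59.19 = 97.57
Closest pair: B–E at 11.39.

B and E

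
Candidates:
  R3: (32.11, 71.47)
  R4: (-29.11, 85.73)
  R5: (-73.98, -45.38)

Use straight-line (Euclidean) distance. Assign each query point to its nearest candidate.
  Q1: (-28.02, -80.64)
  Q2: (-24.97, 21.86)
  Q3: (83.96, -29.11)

Q1 at (-28.02, -80.64):
  R3: √((60.13)² + (152.11)²) = √(3615.6169 + 23137.4521) = 163.56
  R4: √((-1.09)² + (166.37)²) = √(1.1881 + 27678.9769) = 166.37
  R5: √((-45.96)² + (35.26)²) = √(2112.3216 + 1243.2676) = 57.93
  → nearest: R5 (57.93)
Q2 at (-24.97, 21.86):
  R3: √((57.08)² + (49.61)²) = √(3258.1264 + 2461.1521) = 75.63
  R4: √((-4.14)² + (63.87)²) = √(17.1396 + 4079.3769) = 64.00
  R5: √((-49.01)² + (-67.24)²) = √(2401.9801 + 4521.2176) = 83.21
  → nearest: R4 (64.00)
Q3 at (83.96, -29.11):
  R3: √((-51.85)² + (100.58)²) = √(2688.4225 + 10116.3364) = 113.16
  R4: √((-113.07)² + (114.84)²) = √(12784.8249 + 13188.2256) = 161.16
  R5: √((-157.94)² + (-16.27)²) = √(24945.0436 + 264.7129) = 158.78
  → nearest: R3 (113.16)

Q1→R5; Q2→R4; Q3→R3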